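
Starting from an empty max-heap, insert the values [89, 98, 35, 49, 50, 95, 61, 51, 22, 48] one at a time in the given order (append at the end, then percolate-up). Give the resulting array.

[98, 89, 95, 51, 50, 35, 61, 49, 22, 48]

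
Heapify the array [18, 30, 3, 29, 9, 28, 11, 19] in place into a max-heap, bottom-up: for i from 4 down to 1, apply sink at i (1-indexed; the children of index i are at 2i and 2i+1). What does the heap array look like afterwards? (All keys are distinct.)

[30, 29, 28, 19, 9, 3, 11, 18]

sift down from index 4: already satisfies heap property
sift down from index 3:
  3 vs larger child 28 at index 6, swap → [18, 30, 28, 29, 9, 3, 11, 19]
sift down from index 2: already satisfies heap property
sift down from index 1:
  18 vs larger child 30 at index 2, swap → [30, 18, 28, 29, 9, 3, 11, 19]
  18 vs larger child 29 at index 4, swap → [30, 29, 28, 18, 9, 3, 11, 19]
  18 vs only child 19 at index 8, swap → [30, 29, 28, 19, 9, 3, 11, 18]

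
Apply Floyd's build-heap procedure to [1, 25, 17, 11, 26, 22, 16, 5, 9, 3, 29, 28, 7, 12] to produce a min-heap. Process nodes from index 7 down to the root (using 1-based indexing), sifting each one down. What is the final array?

[1, 3, 7, 5, 25, 17, 12, 11, 9, 26, 29, 28, 22, 16]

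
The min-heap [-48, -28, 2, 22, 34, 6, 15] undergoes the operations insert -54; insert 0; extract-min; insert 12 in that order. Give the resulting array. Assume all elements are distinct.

[-48, -28, 2, 0, 34, 6, 15, 22, 12]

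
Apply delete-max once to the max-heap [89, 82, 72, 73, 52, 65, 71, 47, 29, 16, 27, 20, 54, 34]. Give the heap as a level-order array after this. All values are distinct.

[82, 73, 72, 47, 52, 65, 71, 34, 29, 16, 27, 20, 54]

remove root 89; move last element 34 to root → [34, 82, 72, 73, 52, 65, 71, 47, 29, 16, 27, 20, 54]
34 vs larger child 82 at index 1, swap → [82, 34, 72, 73, 52, 65, 71, 47, 29, 16, 27, 20, 54]
34 vs larger child 73 at index 3, swap → [82, 73, 72, 34, 52, 65, 71, 47, 29, 16, 27, 20, 54]
34 vs larger child 47 at index 7, swap → [82, 73, 72, 47, 52, 65, 71, 34, 29, 16, 27, 20, 54]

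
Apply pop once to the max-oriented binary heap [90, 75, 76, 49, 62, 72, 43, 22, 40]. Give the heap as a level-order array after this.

remove root 90; move last element 40 to root → [40, 75, 76, 49, 62, 72, 43, 22]
40 vs larger child 76 at index 2, swap → [76, 75, 40, 49, 62, 72, 43, 22]
40 vs larger child 72 at index 5, swap → [76, 75, 72, 49, 62, 40, 43, 22]

[76, 75, 72, 49, 62, 40, 43, 22]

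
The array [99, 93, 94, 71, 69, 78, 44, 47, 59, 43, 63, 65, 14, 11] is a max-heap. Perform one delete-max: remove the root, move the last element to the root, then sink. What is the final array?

[94, 93, 78, 71, 69, 65, 44, 47, 59, 43, 63, 11, 14]

remove root 99; move last element 11 to root → [11, 93, 94, 71, 69, 78, 44, 47, 59, 43, 63, 65, 14]
11 vs larger child 94 at index 2, swap → [94, 93, 11, 71, 69, 78, 44, 47, 59, 43, 63, 65, 14]
11 vs larger child 78 at index 5, swap → [94, 93, 78, 71, 69, 11, 44, 47, 59, 43, 63, 65, 14]
11 vs larger child 65 at index 11, swap → [94, 93, 78, 71, 69, 65, 44, 47, 59, 43, 63, 11, 14]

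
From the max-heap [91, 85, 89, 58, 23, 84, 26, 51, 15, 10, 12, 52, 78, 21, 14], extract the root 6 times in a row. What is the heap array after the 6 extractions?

[52, 51, 26, 21, 23, 14, 10, 12, 15]

extract-max #1 returns 91:
  remove root 91; move last element 14 to root → [14, 85, 89, 58, 23, 84, 26, 51, 15, 10, 12, 52, 78, 21]
  14 vs larger child 89 at index 2, swap → [89, 85, 14, 58, 23, 84, 26, 51, 15, 10, 12, 52, 78, 21]
  14 vs larger child 84 at index 5, swap → [89, 85, 84, 58, 23, 14, 26, 51, 15, 10, 12, 52, 78, 21]
  14 vs larger child 78 at index 12, swap → [89, 85, 84, 58, 23, 78, 26, 51, 15, 10, 12, 52, 14, 21]
extract-max #2 returns 89:
  remove root 89; move last element 21 to root → [21, 85, 84, 58, 23, 78, 26, 51, 15, 10, 12, 52, 14]
  21 vs larger child 85 at index 1, swap → [85, 21, 84, 58, 23, 78, 26, 51, 15, 10, 12, 52, 14]
  21 vs larger child 58 at index 3, swap → [85, 58, 84, 21, 23, 78, 26, 51, 15, 10, 12, 52, 14]
  21 vs larger child 51 at index 7, swap → [85, 58, 84, 51, 23, 78, 26, 21, 15, 10, 12, 52, 14]
extract-max #3 returns 85:
  remove root 85; move last element 14 to root → [14, 58, 84, 51, 23, 78, 26, 21, 15, 10, 12, 52]
  14 vs larger child 84 at index 2, swap → [84, 58, 14, 51, 23, 78, 26, 21, 15, 10, 12, 52]
  14 vs larger child 78 at index 5, swap → [84, 58, 78, 51, 23, 14, 26, 21, 15, 10, 12, 52]
  14 vs only child 52 at index 11, swap → [84, 58, 78, 51, 23, 52, 26, 21, 15, 10, 12, 14]
extract-max #4 returns 84:
  remove root 84; move last element 14 to root → [14, 58, 78, 51, 23, 52, 26, 21, 15, 10, 12]
  14 vs larger child 78 at index 2, swap → [78, 58, 14, 51, 23, 52, 26, 21, 15, 10, 12]
  14 vs larger child 52 at index 5, swap → [78, 58, 52, 51, 23, 14, 26, 21, 15, 10, 12]
extract-max #5 returns 78:
  remove root 78; move last element 12 to root → [12, 58, 52, 51, 23, 14, 26, 21, 15, 10]
  12 vs larger child 58 at index 1, swap → [58, 12, 52, 51, 23, 14, 26, 21, 15, 10]
  12 vs larger child 51 at index 3, swap → [58, 51, 52, 12, 23, 14, 26, 21, 15, 10]
  12 vs larger child 21 at index 7, swap → [58, 51, 52, 21, 23, 14, 26, 12, 15, 10]
extract-max #6 returns 58:
  remove root 58; move last element 10 to root → [10, 51, 52, 21, 23, 14, 26, 12, 15]
  10 vs larger child 52 at index 2, swap → [52, 51, 10, 21, 23, 14, 26, 12, 15]
  10 vs larger child 26 at index 6, swap → [52, 51, 26, 21, 23, 14, 10, 12, 15]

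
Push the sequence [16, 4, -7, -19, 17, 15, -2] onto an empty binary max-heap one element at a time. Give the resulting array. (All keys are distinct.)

[17, 16, 15, -19, 4, -7, -2]

Insert 16:
  append 16 at index 0 → [16] (no swap needed)
Insert 4:
  append 4 at index 1 → [16, 4] (no swap needed)
Insert -7:
  append -7 at index 2 → [16, 4, -7] (no swap needed)
Insert -19:
  append -19 at index 3 → [16, 4, -7, -19] (no swap needed)
Insert 17:
  append 17 at index 4 → [16, 4, -7, -19, 17]
  17 > parent 4 at index 1, swap → [16, 17, -7, -19, 4]
  17 > parent 16 at index 0, swap → [17, 16, -7, -19, 4]
Insert 15:
  append 15 at index 5 → [17, 16, -7, -19, 4, 15]
  15 > parent -7 at index 2, swap → [17, 16, 15, -19, 4, -7]
Insert -2:
  append -2 at index 6 → [17, 16, 15, -19, 4, -7, -2] (no swap needed)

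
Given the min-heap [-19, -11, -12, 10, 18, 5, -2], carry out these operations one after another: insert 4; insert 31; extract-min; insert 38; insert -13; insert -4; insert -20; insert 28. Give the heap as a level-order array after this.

[-20, -12, -13, 4, -11, -2, 31, 10, 38, 18, -4, 5, 28]

insert 4:
  append 4 at index 7 → [-19, -11, -12, 10, 18, 5, -2, 4]
  4 < parent 10 at index 3, swap → [-19, -11, -12, 4, 18, 5, -2, 10]
insert 31:
  append 31 at index 8 → [-19, -11, -12, 4, 18, 5, -2, 10, 31] (no swap needed)
extract-min → returns -19:
  remove root -19; move last element 31 to root → [31, -11, -12, 4, 18, 5, -2, 10]
  31 vs smaller child -12 at index 2, swap → [-12, -11, 31, 4, 18, 5, -2, 10]
  31 vs smaller child -2 at index 6, swap → [-12, -11, -2, 4, 18, 5, 31, 10]
insert 38:
  append 38 at index 8 → [-12, -11, -2, 4, 18, 5, 31, 10, 38] (no swap needed)
insert -13:
  append -13 at index 9 → [-12, -11, -2, 4, 18, 5, 31, 10, 38, -13]
  -13 < parent 18 at index 4, swap → [-12, -11, -2, 4, -13, 5, 31, 10, 38, 18]
  -13 < parent -11 at index 1, swap → [-12, -13, -2, 4, -11, 5, 31, 10, 38, 18]
  -13 < parent -12 at index 0, swap → [-13, -12, -2, 4, -11, 5, 31, 10, 38, 18]
insert -4:
  append -4 at index 10 → [-13, -12, -2, 4, -11, 5, 31, 10, 38, 18, -4] (no swap needed)
insert -20:
  append -20 at index 11 → [-13, -12, -2, 4, -11, 5, 31, 10, 38, 18, -4, -20]
  -20 < parent 5 at index 5, swap → [-13, -12, -2, 4, -11, -20, 31, 10, 38, 18, -4, 5]
  -20 < parent -2 at index 2, swap → [-13, -12, -20, 4, -11, -2, 31, 10, 38, 18, -4, 5]
  -20 < parent -13 at index 0, swap → [-20, -12, -13, 4, -11, -2, 31, 10, 38, 18, -4, 5]
insert 28:
  append 28 at index 12 → [-20, -12, -13, 4, -11, -2, 31, 10, 38, 18, -4, 5, 28] (no swap needed)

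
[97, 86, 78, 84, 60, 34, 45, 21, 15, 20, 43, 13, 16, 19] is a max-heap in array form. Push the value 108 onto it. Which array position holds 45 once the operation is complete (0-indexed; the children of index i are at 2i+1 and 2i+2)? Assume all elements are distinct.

14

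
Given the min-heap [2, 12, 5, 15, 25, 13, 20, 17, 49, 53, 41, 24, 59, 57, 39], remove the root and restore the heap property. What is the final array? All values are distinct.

[5, 12, 13, 15, 25, 24, 20, 17, 49, 53, 41, 39, 59, 57]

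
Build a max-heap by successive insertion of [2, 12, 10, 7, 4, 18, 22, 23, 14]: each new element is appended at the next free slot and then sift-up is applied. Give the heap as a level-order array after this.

[23, 22, 18, 14, 4, 10, 12, 2, 7]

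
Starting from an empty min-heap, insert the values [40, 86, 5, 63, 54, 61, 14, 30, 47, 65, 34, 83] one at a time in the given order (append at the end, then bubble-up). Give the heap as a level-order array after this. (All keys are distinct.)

Insert 40:
  append 40 at index 0 → [40] (no swap needed)
Insert 86:
  append 86 at index 1 → [40, 86] (no swap needed)
Insert 5:
  append 5 at index 2 → [40, 86, 5]
  5 < parent 40 at index 0, swap → [5, 86, 40]
Insert 63:
  append 63 at index 3 → [5, 86, 40, 63]
  63 < parent 86 at index 1, swap → [5, 63, 40, 86]
Insert 54:
  append 54 at index 4 → [5, 63, 40, 86, 54]
  54 < parent 63 at index 1, swap → [5, 54, 40, 86, 63]
Insert 61:
  append 61 at index 5 → [5, 54, 40, 86, 63, 61] (no swap needed)
Insert 14:
  append 14 at index 6 → [5, 54, 40, 86, 63, 61, 14]
  14 < parent 40 at index 2, swap → [5, 54, 14, 86, 63, 61, 40]
Insert 30:
  append 30 at index 7 → [5, 54, 14, 86, 63, 61, 40, 30]
  30 < parent 86 at index 3, swap → [5, 54, 14, 30, 63, 61, 40, 86]
  30 < parent 54 at index 1, swap → [5, 30, 14, 54, 63, 61, 40, 86]
Insert 47:
  append 47 at index 8 → [5, 30, 14, 54, 63, 61, 40, 86, 47]
  47 < parent 54 at index 3, swap → [5, 30, 14, 47, 63, 61, 40, 86, 54]
Insert 65:
  append 65 at index 9 → [5, 30, 14, 47, 63, 61, 40, 86, 54, 65] (no swap needed)
Insert 34:
  append 34 at index 10 → [5, 30, 14, 47, 63, 61, 40, 86, 54, 65, 34]
  34 < parent 63 at index 4, swap → [5, 30, 14, 47, 34, 61, 40, 86, 54, 65, 63]
Insert 83:
  append 83 at index 11 → [5, 30, 14, 47, 34, 61, 40, 86, 54, 65, 63, 83] (no swap needed)

[5, 30, 14, 47, 34, 61, 40, 86, 54, 65, 63, 83]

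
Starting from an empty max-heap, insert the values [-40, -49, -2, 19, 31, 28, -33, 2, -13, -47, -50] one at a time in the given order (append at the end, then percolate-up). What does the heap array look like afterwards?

[31, 19, 28, 2, -2, -40, -33, -49, -13, -47, -50]

Insert -40:
  append -40 at index 0 → [-40] (no swap needed)
Insert -49:
  append -49 at index 1 → [-40, -49] (no swap needed)
Insert -2:
  append -2 at index 2 → [-40, -49, -2]
  -2 > parent -40 at index 0, swap → [-2, -49, -40]
Insert 19:
  append 19 at index 3 → [-2, -49, -40, 19]
  19 > parent -49 at index 1, swap → [-2, 19, -40, -49]
  19 > parent -2 at index 0, swap → [19, -2, -40, -49]
Insert 31:
  append 31 at index 4 → [19, -2, -40, -49, 31]
  31 > parent -2 at index 1, swap → [19, 31, -40, -49, -2]
  31 > parent 19 at index 0, swap → [31, 19, -40, -49, -2]
Insert 28:
  append 28 at index 5 → [31, 19, -40, -49, -2, 28]
  28 > parent -40 at index 2, swap → [31, 19, 28, -49, -2, -40]
Insert -33:
  append -33 at index 6 → [31, 19, 28, -49, -2, -40, -33] (no swap needed)
Insert 2:
  append 2 at index 7 → [31, 19, 28, -49, -2, -40, -33, 2]
  2 > parent -49 at index 3, swap → [31, 19, 28, 2, -2, -40, -33, -49]
Insert -13:
  append -13 at index 8 → [31, 19, 28, 2, -2, -40, -33, -49, -13] (no swap needed)
Insert -47:
  append -47 at index 9 → [31, 19, 28, 2, -2, -40, -33, -49, -13, -47] (no swap needed)
Insert -50:
  append -50 at index 10 → [31, 19, 28, 2, -2, -40, -33, -49, -13, -47, -50] (no swap needed)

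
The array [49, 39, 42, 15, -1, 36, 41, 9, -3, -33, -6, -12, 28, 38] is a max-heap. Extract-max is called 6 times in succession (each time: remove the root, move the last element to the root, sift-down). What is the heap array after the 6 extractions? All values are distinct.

[28, 15, -3, 9, -1, -6, -33, -12]

extract-max #1 returns 49:
  remove root 49; move last element 38 to root → [38, 39, 42, 15, -1, 36, 41, 9, -3, -33, -6, -12, 28]
  38 vs larger child 42 at index 2, swap → [42, 39, 38, 15, -1, 36, 41, 9, -3, -33, -6, -12, 28]
  38 vs larger child 41 at index 6, swap → [42, 39, 41, 15, -1, 36, 38, 9, -3, -33, -6, -12, 28]
extract-max #2 returns 42:
  remove root 42; move last element 28 to root → [28, 39, 41, 15, -1, 36, 38, 9, -3, -33, -6, -12]
  28 vs larger child 41 at index 2, swap → [41, 39, 28, 15, -1, 36, 38, 9, -3, -33, -6, -12]
  28 vs larger child 38 at index 6, swap → [41, 39, 38, 15, -1, 36, 28, 9, -3, -33, -6, -12]
extract-max #3 returns 41:
  remove root 41; move last element -12 to root → [-12, 39, 38, 15, -1, 36, 28, 9, -3, -33, -6]
  -12 vs larger child 39 at index 1, swap → [39, -12, 38, 15, -1, 36, 28, 9, -3, -33, -6]
  -12 vs larger child 15 at index 3, swap → [39, 15, 38, -12, -1, 36, 28, 9, -3, -33, -6]
  -12 vs larger child 9 at index 7, swap → [39, 15, 38, 9, -1, 36, 28, -12, -3, -33, -6]
extract-max #4 returns 39:
  remove root 39; move last element -6 to root → [-6, 15, 38, 9, -1, 36, 28, -12, -3, -33]
  -6 vs larger child 38 at index 2, swap → [38, 15, -6, 9, -1, 36, 28, -12, -3, -33]
  -6 vs larger child 36 at index 5, swap → [38, 15, 36, 9, -1, -6, 28, -12, -3, -33]
extract-max #5 returns 38:
  remove root 38; move last element -33 to root → [-33, 15, 36, 9, -1, -6, 28, -12, -3]
  -33 vs larger child 36 at index 2, swap → [36, 15, -33, 9, -1, -6, 28, -12, -3]
  -33 vs larger child 28 at index 6, swap → [36, 15, 28, 9, -1, -6, -33, -12, -3]
extract-max #6 returns 36:
  remove root 36; move last element -3 to root → [-3, 15, 28, 9, -1, -6, -33, -12]
  -3 vs larger child 28 at index 2, swap → [28, 15, -3, 9, -1, -6, -33, -12]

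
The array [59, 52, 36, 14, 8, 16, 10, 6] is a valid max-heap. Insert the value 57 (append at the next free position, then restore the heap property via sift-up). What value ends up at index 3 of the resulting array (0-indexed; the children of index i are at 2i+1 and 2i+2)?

append 57 at index 8 → [59, 52, 36, 14, 8, 16, 10, 6, 57]
57 > parent 14 at index 3, swap → [59, 52, 36, 57, 8, 16, 10, 6, 14]
57 > parent 52 at index 1, swap → [59, 57, 36, 52, 8, 16, 10, 6, 14]
resulting array: [59, 57, 36, 52, 8, 16, 10, 6, 14]

52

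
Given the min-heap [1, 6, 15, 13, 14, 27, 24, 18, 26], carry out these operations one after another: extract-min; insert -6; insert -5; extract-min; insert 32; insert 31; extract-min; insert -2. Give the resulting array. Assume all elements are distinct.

[-2, 6, 15, 18, 13, 27, 24, 26, 31, 32, 14]

extract-min → returns 1:
  remove root 1; move last element 26 to root → [26, 6, 15, 13, 14, 27, 24, 18]
  26 vs smaller child 6 at index 1, swap → [6, 26, 15, 13, 14, 27, 24, 18]
  26 vs smaller child 13 at index 3, swap → [6, 13, 15, 26, 14, 27, 24, 18]
  26 vs only child 18 at index 7, swap → [6, 13, 15, 18, 14, 27, 24, 26]
insert -6:
  append -6 at index 8 → [6, 13, 15, 18, 14, 27, 24, 26, -6]
  -6 < parent 18 at index 3, swap → [6, 13, 15, -6, 14, 27, 24, 26, 18]
  -6 < parent 13 at index 1, swap → [6, -6, 15, 13, 14, 27, 24, 26, 18]
  -6 < parent 6 at index 0, swap → [-6, 6, 15, 13, 14, 27, 24, 26, 18]
insert -5:
  append -5 at index 9 → [-6, 6, 15, 13, 14, 27, 24, 26, 18, -5]
  -5 < parent 14 at index 4, swap → [-6, 6, 15, 13, -5, 27, 24, 26, 18, 14]
  -5 < parent 6 at index 1, swap → [-6, -5, 15, 13, 6, 27, 24, 26, 18, 14]
extract-min → returns -6:
  remove root -6; move last element 14 to root → [14, -5, 15, 13, 6, 27, 24, 26, 18]
  14 vs smaller child -5 at index 1, swap → [-5, 14, 15, 13, 6, 27, 24, 26, 18]
  14 vs smaller child 6 at index 4, swap → [-5, 6, 15, 13, 14, 27, 24, 26, 18]
insert 32:
  append 32 at index 9 → [-5, 6, 15, 13, 14, 27, 24, 26, 18, 32] (no swap needed)
insert 31:
  append 31 at index 10 → [-5, 6, 15, 13, 14, 27, 24, 26, 18, 32, 31] (no swap needed)
extract-min → returns -5:
  remove root -5; move last element 31 to root → [31, 6, 15, 13, 14, 27, 24, 26, 18, 32]
  31 vs smaller child 6 at index 1, swap → [6, 31, 15, 13, 14, 27, 24, 26, 18, 32]
  31 vs smaller child 13 at index 3, swap → [6, 13, 15, 31, 14, 27, 24, 26, 18, 32]
  31 vs smaller child 18 at index 8, swap → [6, 13, 15, 18, 14, 27, 24, 26, 31, 32]
insert -2:
  append -2 at index 10 → [6, 13, 15, 18, 14, 27, 24, 26, 31, 32, -2]
  -2 < parent 14 at index 4, swap → [6, 13, 15, 18, -2, 27, 24, 26, 31, 32, 14]
  -2 < parent 13 at index 1, swap → [6, -2, 15, 18, 13, 27, 24, 26, 31, 32, 14]
  -2 < parent 6 at index 0, swap → [-2, 6, 15, 18, 13, 27, 24, 26, 31, 32, 14]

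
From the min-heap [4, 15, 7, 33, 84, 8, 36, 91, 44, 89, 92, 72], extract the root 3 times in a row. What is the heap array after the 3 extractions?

[15, 33, 36, 44, 84, 72, 92, 91, 89]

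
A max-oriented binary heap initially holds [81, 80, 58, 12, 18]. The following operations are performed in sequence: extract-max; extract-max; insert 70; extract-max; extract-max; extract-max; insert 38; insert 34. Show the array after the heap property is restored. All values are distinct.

extract-max → returns 81:
  remove root 81; move last element 18 to root → [18, 80, 58, 12]
  18 vs larger child 80 at index 1, swap → [80, 18, 58, 12]
extract-max → returns 80:
  remove root 80; move last element 12 to root → [12, 18, 58]
  12 vs larger child 58 at index 2, swap → [58, 18, 12]
insert 70:
  append 70 at index 3 → [58, 18, 12, 70]
  70 > parent 18 at index 1, swap → [58, 70, 12, 18]
  70 > parent 58 at index 0, swap → [70, 58, 12, 18]
extract-max → returns 70:
  remove root 70; move last element 18 to root → [18, 58, 12]
  18 vs larger child 58 at index 1, swap → [58, 18, 12]
extract-max → returns 58:
  remove root 58; move last element 12 to root → [12, 18]
  12 vs only child 18 at index 1, swap → [18, 12]
extract-max → returns 18:
  remove root 18; move last element 12 to root → [12] (no swap needed)
insert 38:
  append 38 at index 1 → [12, 38]
  38 > parent 12 at index 0, swap → [38, 12]
insert 34:
  append 34 at index 2 → [38, 12, 34] (no swap needed)

[38, 12, 34]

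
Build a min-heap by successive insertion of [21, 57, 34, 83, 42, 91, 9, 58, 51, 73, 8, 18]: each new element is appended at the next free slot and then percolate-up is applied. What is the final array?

Insert 21:
  append 21 at index 0 → [21] (no swap needed)
Insert 57:
  append 57 at index 1 → [21, 57] (no swap needed)
Insert 34:
  append 34 at index 2 → [21, 57, 34] (no swap needed)
Insert 83:
  append 83 at index 3 → [21, 57, 34, 83] (no swap needed)
Insert 42:
  append 42 at index 4 → [21, 57, 34, 83, 42]
  42 < parent 57 at index 1, swap → [21, 42, 34, 83, 57]
Insert 91:
  append 91 at index 5 → [21, 42, 34, 83, 57, 91] (no swap needed)
Insert 9:
  append 9 at index 6 → [21, 42, 34, 83, 57, 91, 9]
  9 < parent 34 at index 2, swap → [21, 42, 9, 83, 57, 91, 34]
  9 < parent 21 at index 0, swap → [9, 42, 21, 83, 57, 91, 34]
Insert 58:
  append 58 at index 7 → [9, 42, 21, 83, 57, 91, 34, 58]
  58 < parent 83 at index 3, swap → [9, 42, 21, 58, 57, 91, 34, 83]
Insert 51:
  append 51 at index 8 → [9, 42, 21, 58, 57, 91, 34, 83, 51]
  51 < parent 58 at index 3, swap → [9, 42, 21, 51, 57, 91, 34, 83, 58]
Insert 73:
  append 73 at index 9 → [9, 42, 21, 51, 57, 91, 34, 83, 58, 73] (no swap needed)
Insert 8:
  append 8 at index 10 → [9, 42, 21, 51, 57, 91, 34, 83, 58, 73, 8]
  8 < parent 57 at index 4, swap → [9, 42, 21, 51, 8, 91, 34, 83, 58, 73, 57]
  8 < parent 42 at index 1, swap → [9, 8, 21, 51, 42, 91, 34, 83, 58, 73, 57]
  8 < parent 9 at index 0, swap → [8, 9, 21, 51, 42, 91, 34, 83, 58, 73, 57]
Insert 18:
  append 18 at index 11 → [8, 9, 21, 51, 42, 91, 34, 83, 58, 73, 57, 18]
  18 < parent 91 at index 5, swap → [8, 9, 21, 51, 42, 18, 34, 83, 58, 73, 57, 91]
  18 < parent 21 at index 2, swap → [8, 9, 18, 51, 42, 21, 34, 83, 58, 73, 57, 91]

[8, 9, 18, 51, 42, 21, 34, 83, 58, 73, 57, 91]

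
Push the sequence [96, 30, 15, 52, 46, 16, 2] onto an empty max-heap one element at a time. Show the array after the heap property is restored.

[96, 52, 16, 30, 46, 15, 2]

Insert 96:
  append 96 at index 0 → [96] (no swap needed)
Insert 30:
  append 30 at index 1 → [96, 30] (no swap needed)
Insert 15:
  append 15 at index 2 → [96, 30, 15] (no swap needed)
Insert 52:
  append 52 at index 3 → [96, 30, 15, 52]
  52 > parent 30 at index 1, swap → [96, 52, 15, 30]
Insert 46:
  append 46 at index 4 → [96, 52, 15, 30, 46] (no swap needed)
Insert 16:
  append 16 at index 5 → [96, 52, 15, 30, 46, 16]
  16 > parent 15 at index 2, swap → [96, 52, 16, 30, 46, 15]
Insert 2:
  append 2 at index 6 → [96, 52, 16, 30, 46, 15, 2] (no swap needed)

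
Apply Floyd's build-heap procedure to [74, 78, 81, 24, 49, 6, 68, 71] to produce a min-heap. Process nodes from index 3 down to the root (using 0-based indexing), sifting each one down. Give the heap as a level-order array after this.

sift down from index 3: already satisfies heap property
sift down from index 2:
  81 vs smaller child 6 at index 5, swap → [74, 78, 6, 24, 49, 81, 68, 71]
sift down from index 1:
  78 vs smaller child 24 at index 3, swap → [74, 24, 6, 78, 49, 81, 68, 71]
  78 vs only child 71 at index 7, swap → [74, 24, 6, 71, 49, 81, 68, 78]
sift down from index 0:
  74 vs smaller child 6 at index 2, swap → [6, 24, 74, 71, 49, 81, 68, 78]
  74 vs smaller child 68 at index 6, swap → [6, 24, 68, 71, 49, 81, 74, 78]

[6, 24, 68, 71, 49, 81, 74, 78]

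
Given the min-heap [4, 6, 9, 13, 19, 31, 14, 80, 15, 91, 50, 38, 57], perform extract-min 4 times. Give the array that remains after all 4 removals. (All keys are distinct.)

[14, 15, 31, 50, 19, 91, 38, 80, 57]

extract-min #1 returns 4:
  remove root 4; move last element 57 to root → [57, 6, 9, 13, 19, 31, 14, 80, 15, 91, 50, 38]
  57 vs smaller child 6 at index 1, swap → [6, 57, 9, 13, 19, 31, 14, 80, 15, 91, 50, 38]
  57 vs smaller child 13 at index 3, swap → [6, 13, 9, 57, 19, 31, 14, 80, 15, 91, 50, 38]
  57 vs smaller child 15 at index 8, swap → [6, 13, 9, 15, 19, 31, 14, 80, 57, 91, 50, 38]
extract-min #2 returns 6:
  remove root 6; move last element 38 to root → [38, 13, 9, 15, 19, 31, 14, 80, 57, 91, 50]
  38 vs smaller child 9 at index 2, swap → [9, 13, 38, 15, 19, 31, 14, 80, 57, 91, 50]
  38 vs smaller child 14 at index 6, swap → [9, 13, 14, 15, 19, 31, 38, 80, 57, 91, 50]
extract-min #3 returns 9:
  remove root 9; move last element 50 to root → [50, 13, 14, 15, 19, 31, 38, 80, 57, 91]
  50 vs smaller child 13 at index 1, swap → [13, 50, 14, 15, 19, 31, 38, 80, 57, 91]
  50 vs smaller child 15 at index 3, swap → [13, 15, 14, 50, 19, 31, 38, 80, 57, 91]
extract-min #4 returns 13:
  remove root 13; move last element 91 to root → [91, 15, 14, 50, 19, 31, 38, 80, 57]
  91 vs smaller child 14 at index 2, swap → [14, 15, 91, 50, 19, 31, 38, 80, 57]
  91 vs smaller child 31 at index 5, swap → [14, 15, 31, 50, 19, 91, 38, 80, 57]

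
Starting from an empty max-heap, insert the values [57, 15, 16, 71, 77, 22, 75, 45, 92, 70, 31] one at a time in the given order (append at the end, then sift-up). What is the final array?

Insert 57:
  append 57 at index 0 → [57] (no swap needed)
Insert 15:
  append 15 at index 1 → [57, 15] (no swap needed)
Insert 16:
  append 16 at index 2 → [57, 15, 16] (no swap needed)
Insert 71:
  append 71 at index 3 → [57, 15, 16, 71]
  71 > parent 15 at index 1, swap → [57, 71, 16, 15]
  71 > parent 57 at index 0, swap → [71, 57, 16, 15]
Insert 77:
  append 77 at index 4 → [71, 57, 16, 15, 77]
  77 > parent 57 at index 1, swap → [71, 77, 16, 15, 57]
  77 > parent 71 at index 0, swap → [77, 71, 16, 15, 57]
Insert 22:
  append 22 at index 5 → [77, 71, 16, 15, 57, 22]
  22 > parent 16 at index 2, swap → [77, 71, 22, 15, 57, 16]
Insert 75:
  append 75 at index 6 → [77, 71, 22, 15, 57, 16, 75]
  75 > parent 22 at index 2, swap → [77, 71, 75, 15, 57, 16, 22]
Insert 45:
  append 45 at index 7 → [77, 71, 75, 15, 57, 16, 22, 45]
  45 > parent 15 at index 3, swap → [77, 71, 75, 45, 57, 16, 22, 15]
Insert 92:
  append 92 at index 8 → [77, 71, 75, 45, 57, 16, 22, 15, 92]
  92 > parent 45 at index 3, swap → [77, 71, 75, 92, 57, 16, 22, 15, 45]
  92 > parent 71 at index 1, swap → [77, 92, 75, 71, 57, 16, 22, 15, 45]
  92 > parent 77 at index 0, swap → [92, 77, 75, 71, 57, 16, 22, 15, 45]
Insert 70:
  append 70 at index 9 → [92, 77, 75, 71, 57, 16, 22, 15, 45, 70]
  70 > parent 57 at index 4, swap → [92, 77, 75, 71, 70, 16, 22, 15, 45, 57]
Insert 31:
  append 31 at index 10 → [92, 77, 75, 71, 70, 16, 22, 15, 45, 57, 31] (no swap needed)

[92, 77, 75, 71, 70, 16, 22, 15, 45, 57, 31]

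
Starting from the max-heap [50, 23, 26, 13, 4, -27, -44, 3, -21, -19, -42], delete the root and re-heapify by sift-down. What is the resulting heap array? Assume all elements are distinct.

[26, 23, -27, 13, 4, -42, -44, 3, -21, -19]

remove root 50; move last element -42 to root → [-42, 23, 26, 13, 4, -27, -44, 3, -21, -19]
-42 vs larger child 26 at index 2, swap → [26, 23, -42, 13, 4, -27, -44, 3, -21, -19]
-42 vs larger child -27 at index 5, swap → [26, 23, -27, 13, 4, -42, -44, 3, -21, -19]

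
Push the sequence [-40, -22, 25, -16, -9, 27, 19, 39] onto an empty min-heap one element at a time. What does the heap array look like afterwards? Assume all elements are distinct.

[-40, -22, 19, -16, -9, 27, 25, 39]

Insert -40:
  append -40 at index 0 → [-40] (no swap needed)
Insert -22:
  append -22 at index 1 → [-40, -22] (no swap needed)
Insert 25:
  append 25 at index 2 → [-40, -22, 25] (no swap needed)
Insert -16:
  append -16 at index 3 → [-40, -22, 25, -16] (no swap needed)
Insert -9:
  append -9 at index 4 → [-40, -22, 25, -16, -9] (no swap needed)
Insert 27:
  append 27 at index 5 → [-40, -22, 25, -16, -9, 27] (no swap needed)
Insert 19:
  append 19 at index 6 → [-40, -22, 25, -16, -9, 27, 19]
  19 < parent 25 at index 2, swap → [-40, -22, 19, -16, -9, 27, 25]
Insert 39:
  append 39 at index 7 → [-40, -22, 19, -16, -9, 27, 25, 39] (no swap needed)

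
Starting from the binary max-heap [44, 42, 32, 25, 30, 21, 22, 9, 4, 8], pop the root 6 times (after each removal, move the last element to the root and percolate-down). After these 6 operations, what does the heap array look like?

[21, 9, 8, 4]

extract-max #1 returns 44:
  remove root 44; move last element 8 to root → [8, 42, 32, 25, 30, 21, 22, 9, 4]
  8 vs larger child 42 at index 1, swap → [42, 8, 32, 25, 30, 21, 22, 9, 4]
  8 vs larger child 30 at index 4, swap → [42, 30, 32, 25, 8, 21, 22, 9, 4]
extract-max #2 returns 42:
  remove root 42; move last element 4 to root → [4, 30, 32, 25, 8, 21, 22, 9]
  4 vs larger child 32 at index 2, swap → [32, 30, 4, 25, 8, 21, 22, 9]
  4 vs larger child 22 at index 6, swap → [32, 30, 22, 25, 8, 21, 4, 9]
extract-max #3 returns 32:
  remove root 32; move last element 9 to root → [9, 30, 22, 25, 8, 21, 4]
  9 vs larger child 30 at index 1, swap → [30, 9, 22, 25, 8, 21, 4]
  9 vs larger child 25 at index 3, swap → [30, 25, 22, 9, 8, 21, 4]
extract-max #4 returns 30:
  remove root 30; move last element 4 to root → [4, 25, 22, 9, 8, 21]
  4 vs larger child 25 at index 1, swap → [25, 4, 22, 9, 8, 21]
  4 vs larger child 9 at index 3, swap → [25, 9, 22, 4, 8, 21]
extract-max #5 returns 25:
  remove root 25; move last element 21 to root → [21, 9, 22, 4, 8]
  21 vs larger child 22 at index 2, swap → [22, 9, 21, 4, 8]
extract-max #6 returns 22:
  remove root 22; move last element 8 to root → [8, 9, 21, 4]
  8 vs larger child 21 at index 2, swap → [21, 9, 8, 4]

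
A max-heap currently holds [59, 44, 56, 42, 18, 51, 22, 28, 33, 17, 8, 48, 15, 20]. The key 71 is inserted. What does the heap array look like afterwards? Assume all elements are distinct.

[71, 44, 59, 42, 18, 51, 56, 28, 33, 17, 8, 48, 15, 20, 22]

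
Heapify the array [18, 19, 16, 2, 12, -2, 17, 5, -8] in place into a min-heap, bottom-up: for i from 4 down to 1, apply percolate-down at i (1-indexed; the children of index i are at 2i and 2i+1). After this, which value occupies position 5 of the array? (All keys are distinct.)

sift down from index 4:
  2 vs smaller child -8 at index 9, swap → [18, 19, 16, -8, 12, -2, 17, 5, 2]
sift down from index 3:
  16 vs smaller child -2 at index 6, swap → [18, 19, -2, -8, 12, 16, 17, 5, 2]
sift down from index 2:
  19 vs smaller child -8 at index 4, swap → [18, -8, -2, 19, 12, 16, 17, 5, 2]
  19 vs smaller child 2 at index 9, swap → [18, -8, -2, 2, 12, 16, 17, 5, 19]
sift down from index 1:
  18 vs smaller child -8 at index 2, swap → [-8, 18, -2, 2, 12, 16, 17, 5, 19]
  18 vs smaller child 2 at index 4, swap → [-8, 2, -2, 18, 12, 16, 17, 5, 19]
  18 vs smaller child 5 at index 8, swap → [-8, 2, -2, 5, 12, 16, 17, 18, 19]
resulting array: [-8, 2, -2, 5, 12, 16, 17, 18, 19]

12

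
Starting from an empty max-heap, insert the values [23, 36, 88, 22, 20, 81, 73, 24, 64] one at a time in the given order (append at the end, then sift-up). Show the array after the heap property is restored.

Insert 23:
  append 23 at index 0 → [23] (no swap needed)
Insert 36:
  append 36 at index 1 → [23, 36]
  36 > parent 23 at index 0, swap → [36, 23]
Insert 88:
  append 88 at index 2 → [36, 23, 88]
  88 > parent 36 at index 0, swap → [88, 23, 36]
Insert 22:
  append 22 at index 3 → [88, 23, 36, 22] (no swap needed)
Insert 20:
  append 20 at index 4 → [88, 23, 36, 22, 20] (no swap needed)
Insert 81:
  append 81 at index 5 → [88, 23, 36, 22, 20, 81]
  81 > parent 36 at index 2, swap → [88, 23, 81, 22, 20, 36]
Insert 73:
  append 73 at index 6 → [88, 23, 81, 22, 20, 36, 73] (no swap needed)
Insert 24:
  append 24 at index 7 → [88, 23, 81, 22, 20, 36, 73, 24]
  24 > parent 22 at index 3, swap → [88, 23, 81, 24, 20, 36, 73, 22]
  24 > parent 23 at index 1, swap → [88, 24, 81, 23, 20, 36, 73, 22]
Insert 64:
  append 64 at index 8 → [88, 24, 81, 23, 20, 36, 73, 22, 64]
  64 > parent 23 at index 3, swap → [88, 24, 81, 64, 20, 36, 73, 22, 23]
  64 > parent 24 at index 1, swap → [88, 64, 81, 24, 20, 36, 73, 22, 23]

[88, 64, 81, 24, 20, 36, 73, 22, 23]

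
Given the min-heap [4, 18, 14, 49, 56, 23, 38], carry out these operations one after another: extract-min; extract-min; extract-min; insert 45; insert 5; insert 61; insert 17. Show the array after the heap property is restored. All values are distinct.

extract-min → returns 4:
  remove root 4; move last element 38 to root → [38, 18, 14, 49, 56, 23]
  38 vs smaller child 14 at index 2, swap → [14, 18, 38, 49, 56, 23]
  38 vs only child 23 at index 5, swap → [14, 18, 23, 49, 56, 38]
extract-min → returns 14:
  remove root 14; move last element 38 to root → [38, 18, 23, 49, 56]
  38 vs smaller child 18 at index 1, swap → [18, 38, 23, 49, 56]
extract-min → returns 18:
  remove root 18; move last element 56 to root → [56, 38, 23, 49]
  56 vs smaller child 23 at index 2, swap → [23, 38, 56, 49]
insert 45:
  append 45 at index 4 → [23, 38, 56, 49, 45] (no swap needed)
insert 5:
  append 5 at index 5 → [23, 38, 56, 49, 45, 5]
  5 < parent 56 at index 2, swap → [23, 38, 5, 49, 45, 56]
  5 < parent 23 at index 0, swap → [5, 38, 23, 49, 45, 56]
insert 61:
  append 61 at index 6 → [5, 38, 23, 49, 45, 56, 61] (no swap needed)
insert 17:
  append 17 at index 7 → [5, 38, 23, 49, 45, 56, 61, 17]
  17 < parent 49 at index 3, swap → [5, 38, 23, 17, 45, 56, 61, 49]
  17 < parent 38 at index 1, swap → [5, 17, 23, 38, 45, 56, 61, 49]

[5, 17, 23, 38, 45, 56, 61, 49]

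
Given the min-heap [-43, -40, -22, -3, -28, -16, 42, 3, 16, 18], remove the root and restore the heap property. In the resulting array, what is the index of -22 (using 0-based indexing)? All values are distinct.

2

remove root -43; move last element 18 to root → [18, -40, -22, -3, -28, -16, 42, 3, 16]
18 vs smaller child -40 at index 1, swap → [-40, 18, -22, -3, -28, -16, 42, 3, 16]
18 vs smaller child -28 at index 4, swap → [-40, -28, -22, -3, 18, -16, 42, 3, 16]
resulting array: [-40, -28, -22, -3, 18, -16, 42, 3, 16]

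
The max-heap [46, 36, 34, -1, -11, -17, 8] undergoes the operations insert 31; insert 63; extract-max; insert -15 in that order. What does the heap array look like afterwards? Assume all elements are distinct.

[46, 36, 34, 31, -11, -17, 8, -1, -15]

insert 31:
  append 31 at index 7 → [46, 36, 34, -1, -11, -17, 8, 31]
  31 > parent -1 at index 3, swap → [46, 36, 34, 31, -11, -17, 8, -1]
insert 63:
  append 63 at index 8 → [46, 36, 34, 31, -11, -17, 8, -1, 63]
  63 > parent 31 at index 3, swap → [46, 36, 34, 63, -11, -17, 8, -1, 31]
  63 > parent 36 at index 1, swap → [46, 63, 34, 36, -11, -17, 8, -1, 31]
  63 > parent 46 at index 0, swap → [63, 46, 34, 36, -11, -17, 8, -1, 31]
extract-max → returns 63:
  remove root 63; move last element 31 to root → [31, 46, 34, 36, -11, -17, 8, -1]
  31 vs larger child 46 at index 1, swap → [46, 31, 34, 36, -11, -17, 8, -1]
  31 vs larger child 36 at index 3, swap → [46, 36, 34, 31, -11, -17, 8, -1]
insert -15:
  append -15 at index 8 → [46, 36, 34, 31, -11, -17, 8, -1, -15] (no swap needed)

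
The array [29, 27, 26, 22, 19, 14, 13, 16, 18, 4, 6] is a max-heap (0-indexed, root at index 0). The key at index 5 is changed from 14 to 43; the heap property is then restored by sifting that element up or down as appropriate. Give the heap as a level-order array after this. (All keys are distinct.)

set index 5 from 14 to 43 → [29, 27, 26, 22, 19, 43, 13, 16, 18, 4, 6]
43 > parent 26 at index 2, swap → [29, 27, 43, 22, 19, 26, 13, 16, 18, 4, 6]
43 > parent 29 at index 0, swap → [43, 27, 29, 22, 19, 26, 13, 16, 18, 4, 6]

[43, 27, 29, 22, 19, 26, 13, 16, 18, 4, 6]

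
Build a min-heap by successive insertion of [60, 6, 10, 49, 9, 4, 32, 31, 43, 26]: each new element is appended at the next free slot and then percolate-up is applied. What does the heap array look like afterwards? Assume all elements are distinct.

Insert 60:
  append 60 at index 0 → [60] (no swap needed)
Insert 6:
  append 6 at index 1 → [60, 6]
  6 < parent 60 at index 0, swap → [6, 60]
Insert 10:
  append 10 at index 2 → [6, 60, 10] (no swap needed)
Insert 49:
  append 49 at index 3 → [6, 60, 10, 49]
  49 < parent 60 at index 1, swap → [6, 49, 10, 60]
Insert 9:
  append 9 at index 4 → [6, 49, 10, 60, 9]
  9 < parent 49 at index 1, swap → [6, 9, 10, 60, 49]
Insert 4:
  append 4 at index 5 → [6, 9, 10, 60, 49, 4]
  4 < parent 10 at index 2, swap → [6, 9, 4, 60, 49, 10]
  4 < parent 6 at index 0, swap → [4, 9, 6, 60, 49, 10]
Insert 32:
  append 32 at index 6 → [4, 9, 6, 60, 49, 10, 32] (no swap needed)
Insert 31:
  append 31 at index 7 → [4, 9, 6, 60, 49, 10, 32, 31]
  31 < parent 60 at index 3, swap → [4, 9, 6, 31, 49, 10, 32, 60]
Insert 43:
  append 43 at index 8 → [4, 9, 6, 31, 49, 10, 32, 60, 43] (no swap needed)
Insert 26:
  append 26 at index 9 → [4, 9, 6, 31, 49, 10, 32, 60, 43, 26]
  26 < parent 49 at index 4, swap → [4, 9, 6, 31, 26, 10, 32, 60, 43, 49]

[4, 9, 6, 31, 26, 10, 32, 60, 43, 49]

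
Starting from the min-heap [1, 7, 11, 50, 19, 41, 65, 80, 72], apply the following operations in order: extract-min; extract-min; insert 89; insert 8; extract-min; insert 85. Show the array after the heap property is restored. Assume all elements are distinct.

[11, 19, 41, 50, 72, 80, 65, 89, 85]

extract-min → returns 1:
  remove root 1; move last element 72 to root → [72, 7, 11, 50, 19, 41, 65, 80]
  72 vs smaller child 7 at index 1, swap → [7, 72, 11, 50, 19, 41, 65, 80]
  72 vs smaller child 19 at index 4, swap → [7, 19, 11, 50, 72, 41, 65, 80]
extract-min → returns 7:
  remove root 7; move last element 80 to root → [80, 19, 11, 50, 72, 41, 65]
  80 vs smaller child 11 at index 2, swap → [11, 19, 80, 50, 72, 41, 65]
  80 vs smaller child 41 at index 5, swap → [11, 19, 41, 50, 72, 80, 65]
insert 89:
  append 89 at index 7 → [11, 19, 41, 50, 72, 80, 65, 89] (no swap needed)
insert 8:
  append 8 at index 8 → [11, 19, 41, 50, 72, 80, 65, 89, 8]
  8 < parent 50 at index 3, swap → [11, 19, 41, 8, 72, 80, 65, 89, 50]
  8 < parent 19 at index 1, swap → [11, 8, 41, 19, 72, 80, 65, 89, 50]
  8 < parent 11 at index 0, swap → [8, 11, 41, 19, 72, 80, 65, 89, 50]
extract-min → returns 8:
  remove root 8; move last element 50 to root → [50, 11, 41, 19, 72, 80, 65, 89]
  50 vs smaller child 11 at index 1, swap → [11, 50, 41, 19, 72, 80, 65, 89]
  50 vs smaller child 19 at index 3, swap → [11, 19, 41, 50, 72, 80, 65, 89]
insert 85:
  append 85 at index 8 → [11, 19, 41, 50, 72, 80, 65, 89, 85] (no swap needed)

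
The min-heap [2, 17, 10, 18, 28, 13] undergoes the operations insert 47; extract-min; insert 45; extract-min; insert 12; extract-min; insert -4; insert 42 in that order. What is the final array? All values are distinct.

insert 47:
  append 47 at index 6 → [2, 17, 10, 18, 28, 13, 47] (no swap needed)
extract-min → returns 2:
  remove root 2; move last element 47 to root → [47, 17, 10, 18, 28, 13]
  47 vs smaller child 10 at index 2, swap → [10, 17, 47, 18, 28, 13]
  47 vs only child 13 at index 5, swap → [10, 17, 13, 18, 28, 47]
insert 45:
  append 45 at index 6 → [10, 17, 13, 18, 28, 47, 45] (no swap needed)
extract-min → returns 10:
  remove root 10; move last element 45 to root → [45, 17, 13, 18, 28, 47]
  45 vs smaller child 13 at index 2, swap → [13, 17, 45, 18, 28, 47]
insert 12:
  append 12 at index 6 → [13, 17, 45, 18, 28, 47, 12]
  12 < parent 45 at index 2, swap → [13, 17, 12, 18, 28, 47, 45]
  12 < parent 13 at index 0, swap → [12, 17, 13, 18, 28, 47, 45]
extract-min → returns 12:
  remove root 12; move last element 45 to root → [45, 17, 13, 18, 28, 47]
  45 vs smaller child 13 at index 2, swap → [13, 17, 45, 18, 28, 47]
insert -4:
  append -4 at index 6 → [13, 17, 45, 18, 28, 47, -4]
  -4 < parent 45 at index 2, swap → [13, 17, -4, 18, 28, 47, 45]
  -4 < parent 13 at index 0, swap → [-4, 17, 13, 18, 28, 47, 45]
insert 42:
  append 42 at index 7 → [-4, 17, 13, 18, 28, 47, 45, 42] (no swap needed)

[-4, 17, 13, 18, 28, 47, 45, 42]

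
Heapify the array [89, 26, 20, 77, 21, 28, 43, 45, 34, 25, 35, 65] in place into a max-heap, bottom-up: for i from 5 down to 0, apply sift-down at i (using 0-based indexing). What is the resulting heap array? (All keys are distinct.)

[89, 77, 65, 45, 35, 28, 43, 26, 34, 25, 21, 20]

sift down from index 5:
  28 vs only child 65 at index 11, swap → [89, 26, 20, 77, 21, 65, 43, 45, 34, 25, 35, 28]
sift down from index 4:
  21 vs larger child 35 at index 10, swap → [89, 26, 20, 77, 35, 65, 43, 45, 34, 25, 21, 28]
sift down from index 3: already satisfies heap property
sift down from index 2:
  20 vs larger child 65 at index 5, swap → [89, 26, 65, 77, 35, 20, 43, 45, 34, 25, 21, 28]
  20 vs only child 28 at index 11, swap → [89, 26, 65, 77, 35, 28, 43, 45, 34, 25, 21, 20]
sift down from index 1:
  26 vs larger child 77 at index 3, swap → [89, 77, 65, 26, 35, 28, 43, 45, 34, 25, 21, 20]
  26 vs larger child 45 at index 7, swap → [89, 77, 65, 45, 35, 28, 43, 26, 34, 25, 21, 20]
sift down from index 0: already satisfies heap property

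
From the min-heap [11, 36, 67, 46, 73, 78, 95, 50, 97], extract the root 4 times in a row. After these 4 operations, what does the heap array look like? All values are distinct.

extract-min #1 returns 11:
  remove root 11; move last element 97 to root → [97, 36, 67, 46, 73, 78, 95, 50]
  97 vs smaller child 36 at index 1, swap → [36, 97, 67, 46, 73, 78, 95, 50]
  97 vs smaller child 46 at index 3, swap → [36, 46, 67, 97, 73, 78, 95, 50]
  97 vs only child 50 at index 7, swap → [36, 46, 67, 50, 73, 78, 95, 97]
extract-min #2 returns 36:
  remove root 36; move last element 97 to root → [97, 46, 67, 50, 73, 78, 95]
  97 vs smaller child 46 at index 1, swap → [46, 97, 67, 50, 73, 78, 95]
  97 vs smaller child 50 at index 3, swap → [46, 50, 67, 97, 73, 78, 95]
extract-min #3 returns 46:
  remove root 46; move last element 95 to root → [95, 50, 67, 97, 73, 78]
  95 vs smaller child 50 at index 1, swap → [50, 95, 67, 97, 73, 78]
  95 vs smaller child 73 at index 4, swap → [50, 73, 67, 97, 95, 78]
extract-min #4 returns 50:
  remove root 50; move last element 78 to root → [78, 73, 67, 97, 95]
  78 vs smaller child 67 at index 2, swap → [67, 73, 78, 97, 95]

[67, 73, 78, 97, 95]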